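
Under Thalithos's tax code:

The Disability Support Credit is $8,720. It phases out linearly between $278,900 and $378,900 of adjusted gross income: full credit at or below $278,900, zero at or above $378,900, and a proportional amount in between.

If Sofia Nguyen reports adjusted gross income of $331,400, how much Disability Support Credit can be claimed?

$4,142

Disability Support Credit: $331,400 is $52,500 into a $100,000 phase-out range, leaving 47,500/100,000 of the credit: $8,720 × 47,500/100,000 = $4,142.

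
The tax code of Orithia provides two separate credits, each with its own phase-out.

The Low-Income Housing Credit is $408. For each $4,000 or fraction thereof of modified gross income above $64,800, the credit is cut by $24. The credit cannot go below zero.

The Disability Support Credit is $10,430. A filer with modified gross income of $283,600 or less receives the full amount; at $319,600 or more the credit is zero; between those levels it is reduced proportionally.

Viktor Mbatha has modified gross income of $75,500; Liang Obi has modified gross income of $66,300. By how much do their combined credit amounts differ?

Viktor ($75,500): Low-Income Housing Credit: income exceeds $64,800 by $10,700, which is 3 full-or-partial $4,000 increments; reduction = 3 × $24 = $72, leaving $336. Disability Support Credit: $75,500 is at or below the $283,600 threshold, so the full $10,430 applies. total $336 + $10,430 = $10,766
Liang ($66,300): Low-Income Housing Credit: income exceeds $64,800 by $1,500, which is 1 full-or-partial $4,000 increment; reduction = 1 × $24 = $24, leaving $384. Disability Support Credit: $66,300 is at or below the $283,600 threshold, so the full $10,430 applies. total $384 + $10,430 = $10,814
Difference: |$10,766 − $10,814| = $48.

$48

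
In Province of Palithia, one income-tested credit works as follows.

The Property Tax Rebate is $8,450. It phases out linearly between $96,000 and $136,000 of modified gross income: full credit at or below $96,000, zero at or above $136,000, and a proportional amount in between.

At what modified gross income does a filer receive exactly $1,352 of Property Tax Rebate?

$1,352 is 1,352/8,450 of the full $8,450, so 7,098/8,450 of the $40,000 range has been used: income = $96,000 + $40,000 × 7,098/8,450 = $129,600.

$129,600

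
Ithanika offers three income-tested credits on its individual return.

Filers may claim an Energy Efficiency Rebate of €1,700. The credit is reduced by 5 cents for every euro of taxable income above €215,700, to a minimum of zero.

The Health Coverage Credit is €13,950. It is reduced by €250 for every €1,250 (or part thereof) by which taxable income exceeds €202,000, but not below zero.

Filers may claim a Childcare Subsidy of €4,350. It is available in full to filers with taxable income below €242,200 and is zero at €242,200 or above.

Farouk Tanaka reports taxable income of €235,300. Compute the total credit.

€12,270

Energy Efficiency Rebate: 5% of the €19,600 excess over €215,700 is €980; credit = €1,700 − €980 = €720.
Health Coverage Credit: income exceeds €202,000 by €33,300, which is 27 full-or-partial €1,250 increments; reduction = 27 × €250 = €6,750, leaving €7,200.
Childcare Subsidy: €235,300 is below the €242,200 cutoff, so the full €4,350 applies.
Total: €720 + €7,200 + €4,350 = €12,270.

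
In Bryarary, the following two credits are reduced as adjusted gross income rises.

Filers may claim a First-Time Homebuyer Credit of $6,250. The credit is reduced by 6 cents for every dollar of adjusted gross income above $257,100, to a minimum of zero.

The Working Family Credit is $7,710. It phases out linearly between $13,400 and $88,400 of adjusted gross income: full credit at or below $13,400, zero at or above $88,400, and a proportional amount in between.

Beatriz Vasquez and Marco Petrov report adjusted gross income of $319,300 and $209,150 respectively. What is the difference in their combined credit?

Beatriz ($319,300): First-Time Homebuyer Credit: 6% of the $62,200 excess over $257,100 is $3,732; credit = $6,250 − $3,732 = $2,518. Working Family Credit: $319,300 is at or above $88,400, so the credit is $0. total $2,518 + $0 = $2,518
Marco ($209,150): First-Time Homebuyer Credit: $209,150 is at or below the $257,100 threshold, so the full $6,250 applies. Working Family Credit: $209,150 is at or above $88,400, so the credit is $0. total $6,250 + $0 = $6,250
Difference: |$2,518 − $6,250| = $3,732.

$3,732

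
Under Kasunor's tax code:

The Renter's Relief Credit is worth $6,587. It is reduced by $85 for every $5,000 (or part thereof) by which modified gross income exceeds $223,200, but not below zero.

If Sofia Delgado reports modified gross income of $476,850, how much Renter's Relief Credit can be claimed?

$2,252

Renter's Relief Credit: income exceeds $223,200 by $253,650, which is 51 full-or-partial $5,000 increments; reduction = 51 × $85 = $4,335, leaving $2,252.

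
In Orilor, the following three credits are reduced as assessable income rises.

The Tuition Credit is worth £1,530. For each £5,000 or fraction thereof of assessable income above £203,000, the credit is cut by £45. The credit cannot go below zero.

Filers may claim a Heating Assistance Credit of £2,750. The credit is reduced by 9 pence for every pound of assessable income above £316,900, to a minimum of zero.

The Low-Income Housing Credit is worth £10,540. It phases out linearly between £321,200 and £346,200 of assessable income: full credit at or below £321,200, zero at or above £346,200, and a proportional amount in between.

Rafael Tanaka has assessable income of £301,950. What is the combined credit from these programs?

Tuition Credit: income exceeds £203,000 by £98,950, which is 20 full-or-partial £5,000 increments; reduction = 20 × £45 = £900, leaving £630.
Heating Assistance Credit: £301,950 is at or below the £316,900 threshold, so the full £2,750 applies.
Low-Income Housing Credit: £301,950 is at or below the £321,200 threshold, so the full £10,540 applies.
Total: £630 + £2,750 + £10,540 = £13,920.

£13,920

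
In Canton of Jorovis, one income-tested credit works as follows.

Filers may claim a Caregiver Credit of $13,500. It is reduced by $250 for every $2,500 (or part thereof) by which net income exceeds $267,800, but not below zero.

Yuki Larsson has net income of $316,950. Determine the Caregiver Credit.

$8,500

Caregiver Credit: income exceeds $267,800 by $49,150, which is 20 full-or-partial $2,500 increments; reduction = 20 × $250 = $5,000, leaving $8,500.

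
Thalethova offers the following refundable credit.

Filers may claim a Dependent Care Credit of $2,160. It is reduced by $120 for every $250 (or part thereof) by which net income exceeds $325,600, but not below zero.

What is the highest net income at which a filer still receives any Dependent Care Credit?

After 17 increments the reduction is 17 × $120 = $2,040, leaving $120; one more increment wipes it out. Increment 17 ends at excess 17 × $250 = $4,250, so the highest qualifying income is $325,600 + $4,250 = $329,850.

$329,850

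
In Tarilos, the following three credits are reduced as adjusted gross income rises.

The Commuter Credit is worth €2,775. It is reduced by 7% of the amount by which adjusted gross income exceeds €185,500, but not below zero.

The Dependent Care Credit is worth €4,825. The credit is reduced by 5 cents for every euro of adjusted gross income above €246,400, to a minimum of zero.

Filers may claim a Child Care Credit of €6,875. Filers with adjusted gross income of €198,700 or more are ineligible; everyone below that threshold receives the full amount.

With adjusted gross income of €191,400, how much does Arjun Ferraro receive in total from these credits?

€14,062

Commuter Credit: 7% of the €5,900 excess over €185,500 is €413; credit = €2,775 − €413 = €2,362.
Dependent Care Credit: €191,400 is at or below the €246,400 threshold, so the full €4,825 applies.
Child Care Credit: €191,400 is below the €198,700 cutoff, so the full €6,875 applies.
Total: €2,362 + €4,825 + €6,875 = €14,062.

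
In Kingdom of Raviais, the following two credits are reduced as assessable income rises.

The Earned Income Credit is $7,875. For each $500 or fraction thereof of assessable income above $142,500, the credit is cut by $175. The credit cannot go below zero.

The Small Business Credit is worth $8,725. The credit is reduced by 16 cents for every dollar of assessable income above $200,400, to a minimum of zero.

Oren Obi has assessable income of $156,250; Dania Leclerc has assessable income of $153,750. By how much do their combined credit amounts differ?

$875

Oren ($156,250): Earned Income Credit: income exceeds $142,500 by $13,750, which is 28 full-or-partial $500 increments; reduction = 28 × $175 = $4,900, leaving $2,975. Small Business Credit: $156,250 is at or below the $200,400 threshold, so the full $8,725 applies. total $2,975 + $8,725 = $11,700
Dania ($153,750): Earned Income Credit: income exceeds $142,500 by $11,250, which is 23 full-or-partial $500 increments; reduction = 23 × $175 = $4,025, leaving $3,850. Small Business Credit: $153,750 is at or below the $200,400 threshold, so the full $8,725 applies. total $3,850 + $8,725 = $12,575
Difference: |$11,700 − $12,575| = $875.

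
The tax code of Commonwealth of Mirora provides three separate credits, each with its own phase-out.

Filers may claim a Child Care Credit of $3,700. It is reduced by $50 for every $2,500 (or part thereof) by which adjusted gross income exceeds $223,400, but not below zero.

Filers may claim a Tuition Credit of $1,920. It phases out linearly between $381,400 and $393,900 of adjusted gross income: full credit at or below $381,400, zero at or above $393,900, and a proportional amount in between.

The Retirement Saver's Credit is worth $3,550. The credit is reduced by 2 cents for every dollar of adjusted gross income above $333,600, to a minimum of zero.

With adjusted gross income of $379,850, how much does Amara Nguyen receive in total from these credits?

$5,095

Child Care Credit: income exceeds $223,400 by $156,450, which is 63 full-or-partial $2,500 increments; reduction = 63 × $50 = $3,150, leaving $550.
Tuition Credit: $379,850 is at or below the $381,400 threshold, so the full $1,920 applies.
Retirement Saver's Credit: 2% of the $46,250 excess over $333,600 is $925; credit = $3,550 − $925 = $2,625.
Total: $550 + $1,920 + $2,625 = $5,095.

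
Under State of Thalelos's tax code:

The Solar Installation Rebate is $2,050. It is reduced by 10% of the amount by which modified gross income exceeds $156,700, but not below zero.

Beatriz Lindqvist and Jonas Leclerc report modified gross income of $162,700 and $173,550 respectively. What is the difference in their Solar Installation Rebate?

$1,085

Beatriz ($162,700): Solar Installation Rebate: 10% of the $6,000 excess over $156,700 is $600; credit = $2,050 − $600 = $1,450.
Jonas ($173,550): Solar Installation Rebate: 10% of the $16,850 excess over $156,700 is $1,685; credit = $2,050 − $1,685 = $365.
Difference: |$1,450 − $365| = $1,085.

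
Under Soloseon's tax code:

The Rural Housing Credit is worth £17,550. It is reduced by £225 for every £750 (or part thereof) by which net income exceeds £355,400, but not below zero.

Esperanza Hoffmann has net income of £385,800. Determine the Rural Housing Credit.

£8,325

Rural Housing Credit: income exceeds £355,400 by £30,400, which is 41 full-or-partial £750 increments; reduction = 41 × £225 = £9,225, leaving £8,325.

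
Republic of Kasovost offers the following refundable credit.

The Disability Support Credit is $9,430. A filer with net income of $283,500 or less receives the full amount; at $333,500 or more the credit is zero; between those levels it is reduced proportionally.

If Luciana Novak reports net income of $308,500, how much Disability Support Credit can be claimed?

$4,715

Disability Support Credit: $308,500 is $25,000 into a $50,000 phase-out range, leaving 25,000/50,000 of the credit: $9,430 × 25,000/50,000 = $4,715.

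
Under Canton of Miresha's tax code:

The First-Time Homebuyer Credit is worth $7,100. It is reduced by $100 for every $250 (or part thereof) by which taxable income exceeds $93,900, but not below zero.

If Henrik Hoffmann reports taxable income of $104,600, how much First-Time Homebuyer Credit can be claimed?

$2,800

First-Time Homebuyer Credit: income exceeds $93,900 by $10,700, which is 43 full-or-partial $250 increments; reduction = 43 × $100 = $4,300, leaving $2,800.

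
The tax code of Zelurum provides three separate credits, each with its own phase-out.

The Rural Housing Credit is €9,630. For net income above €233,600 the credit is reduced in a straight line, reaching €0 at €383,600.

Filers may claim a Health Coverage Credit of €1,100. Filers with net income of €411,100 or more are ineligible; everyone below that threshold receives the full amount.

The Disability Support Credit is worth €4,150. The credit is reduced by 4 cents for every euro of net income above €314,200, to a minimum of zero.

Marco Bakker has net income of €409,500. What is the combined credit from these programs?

Rural Housing Credit: €409,500 is at or above €383,600, so the credit is €0.
Health Coverage Credit: €409,500 is below the €411,100 cutoff, so the full €1,100 applies.
Disability Support Credit: 4% of the €95,300 excess over €314,200 is €3,812; credit = €4,150 − €3,812 = €338.
Total: €0 + €1,100 + €338 = €1,438.

€1,438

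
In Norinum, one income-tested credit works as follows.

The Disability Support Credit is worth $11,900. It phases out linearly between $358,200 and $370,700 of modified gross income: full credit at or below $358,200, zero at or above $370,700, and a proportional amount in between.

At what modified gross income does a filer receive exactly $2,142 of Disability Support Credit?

$368,450

$2,142 is 2,142/11,900 of the full $11,900, so 9,758/11,900 of the $12,500 range has been used: income = $358,200 + $12,500 × 9,758/11,900 = $368,450.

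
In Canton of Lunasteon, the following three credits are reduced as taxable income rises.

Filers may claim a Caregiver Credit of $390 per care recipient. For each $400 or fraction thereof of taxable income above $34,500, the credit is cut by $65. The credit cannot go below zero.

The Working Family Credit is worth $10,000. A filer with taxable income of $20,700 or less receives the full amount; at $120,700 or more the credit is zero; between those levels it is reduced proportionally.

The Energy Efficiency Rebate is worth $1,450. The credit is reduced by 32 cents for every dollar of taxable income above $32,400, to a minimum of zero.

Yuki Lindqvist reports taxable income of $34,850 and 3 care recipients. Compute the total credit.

$10,356

Caregiver Credit: base = 3 × $390 = $1,170. income exceeds $34,500 by $350, which is 1 full-or-partial $400 increment; reduction = 1 × $65 = $65, leaving $1,105.
Working Family Credit: $34,850 is $14,150 into a $100,000 phase-out range, leaving 85,850/100,000 of the credit: $10,000 × 85,850/100,000 = $8,585.
Energy Efficiency Rebate: 32% of the $2,450 excess over $32,400 is $784; credit = $1,450 − $784 = $666.
Total: $1,105 + $8,585 + $666 = $10,356.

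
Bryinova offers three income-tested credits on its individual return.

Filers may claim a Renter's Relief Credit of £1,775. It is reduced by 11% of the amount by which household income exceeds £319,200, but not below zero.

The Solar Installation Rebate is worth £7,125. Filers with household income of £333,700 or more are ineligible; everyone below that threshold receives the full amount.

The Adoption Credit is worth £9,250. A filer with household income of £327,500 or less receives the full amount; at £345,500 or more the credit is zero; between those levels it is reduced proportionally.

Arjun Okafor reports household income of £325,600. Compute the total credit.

£17,446

Renter's Relief Credit: 11% of the £6,400 excess over £319,200 is £704; credit = £1,775 − £704 = £1,071.
Solar Installation Rebate: £325,600 is below the £333,700 cutoff, so the full £7,125 applies.
Adoption Credit: £325,600 is at or below the £327,500 threshold, so the full £9,250 applies.
Total: £1,071 + £7,125 + £9,250 = £17,446.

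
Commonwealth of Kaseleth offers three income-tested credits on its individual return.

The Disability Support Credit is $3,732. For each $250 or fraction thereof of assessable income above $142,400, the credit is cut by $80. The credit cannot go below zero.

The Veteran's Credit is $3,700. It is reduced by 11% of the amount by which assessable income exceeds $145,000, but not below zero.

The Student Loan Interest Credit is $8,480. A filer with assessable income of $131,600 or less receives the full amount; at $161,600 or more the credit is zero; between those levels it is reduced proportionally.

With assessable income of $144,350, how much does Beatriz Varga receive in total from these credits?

Disability Support Credit: income exceeds $142,400 by $1,950, which is 8 full-or-partial $250 increments; reduction = 8 × $80 = $640, leaving $3,092.
Veteran's Credit: $144,350 is at or below the $145,000 threshold, so the full $3,700 applies.
Student Loan Interest Credit: $144,350 is $12,750 into a $30,000 phase-out range, leaving 17,250/30,000 of the credit: $8,480 × 17,250/30,000 = $4,876.
Total: $3,092 + $3,700 + $4,876 = $11,668.

$11,668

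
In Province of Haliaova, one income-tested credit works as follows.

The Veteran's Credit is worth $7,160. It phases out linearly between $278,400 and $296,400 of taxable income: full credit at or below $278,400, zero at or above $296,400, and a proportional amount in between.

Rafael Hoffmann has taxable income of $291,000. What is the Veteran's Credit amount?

Veteran's Credit: $291,000 is $12,600 into a $18,000 phase-out range, leaving 5,400/18,000 of the credit: $7,160 × 5,400/18,000 = $2,148.

$2,148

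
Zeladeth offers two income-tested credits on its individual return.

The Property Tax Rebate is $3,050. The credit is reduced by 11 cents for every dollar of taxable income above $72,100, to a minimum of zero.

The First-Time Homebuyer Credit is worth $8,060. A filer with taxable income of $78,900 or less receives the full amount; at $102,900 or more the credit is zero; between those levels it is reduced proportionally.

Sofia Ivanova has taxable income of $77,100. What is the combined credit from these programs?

Property Tax Rebate: 11% of the $5,000 excess over $72,100 is $550; credit = $3,050 − $550 = $2,500.
First-Time Homebuyer Credit: $77,100 is at or below the $78,900 threshold, so the full $8,060 applies.
Total: $2,500 + $8,060 = $10,560.

$10,560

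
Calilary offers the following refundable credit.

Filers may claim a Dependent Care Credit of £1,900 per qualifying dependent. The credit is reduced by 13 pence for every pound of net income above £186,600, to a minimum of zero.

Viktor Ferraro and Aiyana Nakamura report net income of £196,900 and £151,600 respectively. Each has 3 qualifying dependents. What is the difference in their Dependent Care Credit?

£1,339

Viktor (£196,900): Dependent Care Credit: base = 3 × £1,900 = £5,700. 13% of the £10,300 excess over £186,600 is £1,339; credit = £5,700 − £1,339 = £4,361.
Aiyana (£151,600): Dependent Care Credit: base = 3 × £1,900 = £5,700. £151,600 is at or below the £186,600 threshold, so the full £5,700 applies.
Difference: |£4,361 − £5,700| = £1,339.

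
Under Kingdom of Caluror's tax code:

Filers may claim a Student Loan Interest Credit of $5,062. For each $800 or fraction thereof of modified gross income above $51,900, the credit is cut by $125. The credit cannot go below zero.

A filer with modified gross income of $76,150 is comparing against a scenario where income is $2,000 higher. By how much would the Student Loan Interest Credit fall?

At $76,150 — income exceeds $51,900 by $24,250, which is 31 full-or-partial $800 increments; reduction = 31 × $125 = $3,875, leaving $1,187.
At $78,150 — income exceeds $51,900 by $26,250, which is 33 full-or-partial $800 increments; reduction = 33 × $125 = $4,125, leaving $937.
Lost: $1,187 − $937 = $250.

$250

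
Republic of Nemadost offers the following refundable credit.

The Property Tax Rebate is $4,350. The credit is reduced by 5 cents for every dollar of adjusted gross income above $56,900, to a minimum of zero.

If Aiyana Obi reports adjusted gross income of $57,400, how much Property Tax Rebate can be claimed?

$4,325

Property Tax Rebate: 5% of the $500 excess over $56,900 is $25; credit = $4,350 − $25 = $4,325.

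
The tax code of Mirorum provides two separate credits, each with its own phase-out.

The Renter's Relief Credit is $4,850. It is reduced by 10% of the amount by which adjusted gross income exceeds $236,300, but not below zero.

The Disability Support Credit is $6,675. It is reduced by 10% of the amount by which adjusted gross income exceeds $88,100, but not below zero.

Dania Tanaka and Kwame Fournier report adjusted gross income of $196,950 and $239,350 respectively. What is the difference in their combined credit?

$305

Dania ($196,950): Renter's Relief Credit: $196,950 is at or below the $236,300 threshold, so the full $4,850 applies. Disability Support Credit: 10% of the $108,850 excess over $88,100 is $10,885 ≥ base, so the credit is $0. total $4,850 + $0 = $4,850
Kwame ($239,350): Renter's Relief Credit: 10% of the $3,050 excess over $236,300 is $305; credit = $4,850 − $305 = $4,545. Disability Support Credit: 10% of the $151,250 excess over $88,100 is $15,125 ≥ base, so the credit is $0. total $4,545 + $0 = $4,545
Difference: |$4,850 − $4,545| = $305.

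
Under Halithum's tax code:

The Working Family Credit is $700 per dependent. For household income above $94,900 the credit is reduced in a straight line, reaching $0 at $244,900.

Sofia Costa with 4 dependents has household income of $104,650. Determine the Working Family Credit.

Working Family Credit: base = 4 × $700 = $2,800. $104,650 is $9,750 into a $150,000 phase-out range, leaving 140,250/150,000 of the credit: $2,800 × 140,250/150,000 = $2,618.

$2,618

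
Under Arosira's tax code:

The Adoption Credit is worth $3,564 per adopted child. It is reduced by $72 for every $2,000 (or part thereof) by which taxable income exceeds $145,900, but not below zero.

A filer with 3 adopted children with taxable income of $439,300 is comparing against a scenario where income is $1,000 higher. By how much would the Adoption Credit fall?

$72

At $439,300 — base = 3 × $3,564 = $10,692. income exceeds $145,900 by $293,400, which is 147 full-or-partial $2,000 increments; reduction = 147 × $72 = $10,584, leaving $108.
At $440,300 — base = 3 × $3,564 = $10,692. income exceeds $145,900 by $294,400, which is 148 full-or-partial $2,000 increments; reduction = 148 × $72 = $10,656, leaving $36.
Lost: $108 − $36 = $72.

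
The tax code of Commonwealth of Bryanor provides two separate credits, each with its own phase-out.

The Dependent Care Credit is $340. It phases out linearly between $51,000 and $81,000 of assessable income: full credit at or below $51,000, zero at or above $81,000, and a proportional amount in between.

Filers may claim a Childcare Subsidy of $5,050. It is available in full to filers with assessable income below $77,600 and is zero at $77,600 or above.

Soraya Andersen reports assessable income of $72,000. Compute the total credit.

Dependent Care Credit: $72,000 is $21,000 into a $30,000 phase-out range, leaving 9,000/30,000 of the credit: $340 × 9,000/30,000 = $102.
Childcare Subsidy: $72,000 is below the $77,600 cutoff, so the full $5,050 applies.
Total: $102 + $5,050 = $5,152.

$5,152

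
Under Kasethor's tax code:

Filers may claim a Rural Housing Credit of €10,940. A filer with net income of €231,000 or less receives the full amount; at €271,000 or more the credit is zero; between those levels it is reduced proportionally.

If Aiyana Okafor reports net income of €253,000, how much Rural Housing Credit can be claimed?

€4,923

Rural Housing Credit: €253,000 is €22,000 into a €40,000 phase-out range, leaving 18,000/40,000 of the credit: €10,940 × 18,000/40,000 = €4,923.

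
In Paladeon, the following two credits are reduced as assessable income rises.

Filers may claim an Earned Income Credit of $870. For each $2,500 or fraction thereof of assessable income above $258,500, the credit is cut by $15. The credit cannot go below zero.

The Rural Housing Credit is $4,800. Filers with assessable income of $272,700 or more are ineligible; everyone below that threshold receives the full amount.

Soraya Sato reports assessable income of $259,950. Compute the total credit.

$5,655

Earned Income Credit: income exceeds $258,500 by $1,450, which is 1 full-or-partial $2,500 increment; reduction = 1 × $15 = $15, leaving $855.
Rural Housing Credit: $259,950 is below the $272,700 cutoff, so the full $4,800 applies.
Total: $855 + $4,800 = $5,655.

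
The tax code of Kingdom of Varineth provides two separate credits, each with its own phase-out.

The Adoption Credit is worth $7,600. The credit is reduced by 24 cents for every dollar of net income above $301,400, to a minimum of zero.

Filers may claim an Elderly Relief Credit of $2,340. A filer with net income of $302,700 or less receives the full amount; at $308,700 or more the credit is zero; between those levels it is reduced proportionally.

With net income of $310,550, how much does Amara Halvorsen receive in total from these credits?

Adoption Credit: 24% of the $9,150 excess over $301,400 is $2,196; credit = $7,600 − $2,196 = $5,404.
Elderly Relief Credit: $310,550 is at or above $308,700, so the credit is $0.
Total: $5,404 + $0 = $5,404.

$5,404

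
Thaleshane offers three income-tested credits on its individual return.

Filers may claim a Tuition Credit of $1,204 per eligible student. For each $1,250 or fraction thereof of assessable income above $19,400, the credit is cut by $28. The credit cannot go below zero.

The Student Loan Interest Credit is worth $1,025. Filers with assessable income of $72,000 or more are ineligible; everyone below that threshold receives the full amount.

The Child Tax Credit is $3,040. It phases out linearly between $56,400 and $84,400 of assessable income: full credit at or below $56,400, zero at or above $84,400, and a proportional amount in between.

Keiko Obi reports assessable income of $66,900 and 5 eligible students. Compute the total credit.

Tuition Credit: base = 5 × $1,204 = $6,020. income exceeds $19,400 by $47,500, which is 38 full-or-partial $1,250 increments; reduction = 38 × $28 = $1,064, leaving $4,956.
Student Loan Interest Credit: $66,900 is below the $72,000 cutoff, so the full $1,025 applies.
Child Tax Credit: $66,900 is $10,500 into a $28,000 phase-out range, leaving 17,500/28,000 of the credit: $3,040 × 17,500/28,000 = $1,900.
Total: $4,956 + $1,025 + $1,900 = $7,881.

$7,881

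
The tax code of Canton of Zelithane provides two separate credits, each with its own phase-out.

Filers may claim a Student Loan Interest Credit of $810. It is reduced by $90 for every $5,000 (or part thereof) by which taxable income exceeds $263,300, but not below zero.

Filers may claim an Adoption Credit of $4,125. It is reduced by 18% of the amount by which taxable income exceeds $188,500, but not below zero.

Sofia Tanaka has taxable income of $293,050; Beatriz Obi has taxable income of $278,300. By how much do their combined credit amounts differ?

$270

Sofia ($293,050): Student Loan Interest Credit: income exceeds $263,300 by $29,750, which is 6 full-or-partial $5,000 increments; reduction = 6 × $90 = $540, leaving $270. Adoption Credit: 18% of the $104,550 excess over $188,500 is $18,819 ≥ base, so the credit is $0. total $270 + $0 = $270
Beatriz ($278,300): Student Loan Interest Credit: income exceeds $263,300 by $15,000, which is 3 full-or-partial $5,000 increments; reduction = 3 × $90 = $270, leaving $540. Adoption Credit: 18% of the $89,800 excess over $188,500 is $16,164 ≥ base, so the credit is $0. total $540 + $0 = $540
Difference: |$270 − $540| = $270.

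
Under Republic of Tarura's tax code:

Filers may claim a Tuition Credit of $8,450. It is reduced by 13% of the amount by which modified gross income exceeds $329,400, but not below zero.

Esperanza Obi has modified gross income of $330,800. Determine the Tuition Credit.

Tuition Credit: 13% of the $1,400 excess over $329,400 is $182; credit = $8,450 − $182 = $8,268.

$8,268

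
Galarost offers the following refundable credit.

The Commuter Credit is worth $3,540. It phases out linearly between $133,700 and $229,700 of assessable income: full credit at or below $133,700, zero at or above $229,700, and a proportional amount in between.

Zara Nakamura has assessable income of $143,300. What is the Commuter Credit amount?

Commuter Credit: $143,300 is $9,600 into a $96,000 phase-out range, leaving 86,400/96,000 of the credit: $3,540 × 86,400/96,000 = $3,186.

$3,186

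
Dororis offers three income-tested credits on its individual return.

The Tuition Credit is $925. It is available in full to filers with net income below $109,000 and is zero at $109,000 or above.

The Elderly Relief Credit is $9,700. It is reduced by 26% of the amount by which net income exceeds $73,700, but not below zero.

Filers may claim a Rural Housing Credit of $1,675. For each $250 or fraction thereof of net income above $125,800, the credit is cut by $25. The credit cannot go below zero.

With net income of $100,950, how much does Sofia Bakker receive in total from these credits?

Tuition Credit: $100,950 is below the $109,000 cutoff, so the full $925 applies.
Elderly Relief Credit: 26% of the $27,250 excess over $73,700 is $7,085; credit = $9,700 − $7,085 = $2,615.
Rural Housing Credit: $100,950 is at or below the $125,800 threshold, so the full $1,675 applies.
Total: $925 + $2,615 + $1,675 = $5,215.

$5,215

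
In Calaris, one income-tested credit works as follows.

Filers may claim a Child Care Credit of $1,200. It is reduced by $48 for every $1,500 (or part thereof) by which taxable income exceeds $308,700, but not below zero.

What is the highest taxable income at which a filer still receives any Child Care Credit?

After 24 increments the reduction is 24 × $48 = $1,152, leaving $48; one more increment wipes it out. Increment 24 ends at excess 24 × $1,500 = $36,000, so the highest qualifying income is $308,700 + $36,000 = $344,700.

$344,700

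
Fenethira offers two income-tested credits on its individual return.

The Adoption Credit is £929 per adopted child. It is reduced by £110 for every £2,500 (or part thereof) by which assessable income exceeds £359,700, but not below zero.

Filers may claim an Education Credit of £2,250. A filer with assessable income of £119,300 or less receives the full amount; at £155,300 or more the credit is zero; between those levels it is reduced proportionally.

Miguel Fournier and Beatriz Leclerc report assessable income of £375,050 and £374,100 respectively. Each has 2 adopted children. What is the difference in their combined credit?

Miguel (£375,050): Adoption Credit: base = 2 × £929 = £1,858. income exceeds £359,700 by £15,350, which is 7 full-or-partial £2,500 increments; reduction = 7 × £110 = £770, leaving £1,088. Education Credit: £375,050 is at or above £155,300, so the credit is £0. total £1,088 + £0 = £1,088
Beatriz (£374,100): Adoption Credit: base = 2 × £929 = £1,858. income exceeds £359,700 by £14,400, which is 6 full-or-partial £2,500 increments; reduction = 6 × £110 = £660, leaving £1,198. Education Credit: £374,100 is at or above £155,300, so the credit is £0. total £1,198 + £0 = £1,198
Difference: |£1,088 − £1,198| = £110.

£110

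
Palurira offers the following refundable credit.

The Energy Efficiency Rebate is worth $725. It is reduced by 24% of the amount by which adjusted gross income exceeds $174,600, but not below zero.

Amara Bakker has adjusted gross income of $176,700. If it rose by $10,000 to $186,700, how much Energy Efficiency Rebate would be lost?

$221

At $176,700 — 24% of the $2,100 excess over $174,600 is $504; credit = $725 − $504 = $221.
At $186,700 — 24% of the $12,100 excess over $174,600 is $2,904 ≥ base, so the credit is $0.
Lost: $221 − $0 = $221.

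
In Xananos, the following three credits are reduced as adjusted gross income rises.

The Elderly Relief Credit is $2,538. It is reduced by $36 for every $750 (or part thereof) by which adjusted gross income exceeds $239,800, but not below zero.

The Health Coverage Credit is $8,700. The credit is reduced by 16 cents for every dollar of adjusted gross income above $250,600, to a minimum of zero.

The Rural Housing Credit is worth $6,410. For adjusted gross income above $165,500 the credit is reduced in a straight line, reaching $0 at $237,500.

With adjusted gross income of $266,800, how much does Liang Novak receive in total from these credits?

$7,350

Elderly Relief Credit: income exceeds $239,800 by $27,000, which is 36 full-or-partial $750 increments; reduction = 36 × $36 = $1,296, leaving $1,242.
Health Coverage Credit: 16% of the $16,200 excess over $250,600 is $2,592; credit = $8,700 − $2,592 = $6,108.
Rural Housing Credit: $266,800 is at or above $237,500, so the credit is $0.
Total: $1,242 + $6,108 + $0 = $7,350.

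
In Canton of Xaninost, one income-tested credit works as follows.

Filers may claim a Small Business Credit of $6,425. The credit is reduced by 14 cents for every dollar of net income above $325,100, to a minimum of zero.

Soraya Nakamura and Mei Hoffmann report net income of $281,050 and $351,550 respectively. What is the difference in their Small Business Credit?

$3,703

Soraya ($281,050): Small Business Credit: $281,050 is at or below the $325,100 threshold, so the full $6,425 applies.
Mei ($351,550): Small Business Credit: 14% of the $26,450 excess over $325,100 is $3,703; credit = $6,425 − $3,703 = $2,722.
Difference: |$6,425 − $2,722| = $3,703.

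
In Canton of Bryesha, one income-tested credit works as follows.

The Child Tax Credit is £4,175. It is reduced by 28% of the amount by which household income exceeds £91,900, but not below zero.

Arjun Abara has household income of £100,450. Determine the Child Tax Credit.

Child Tax Credit: 28% of the £8,550 excess over £91,900 is £2,394; credit = £4,175 − £2,394 = £1,781.

£1,781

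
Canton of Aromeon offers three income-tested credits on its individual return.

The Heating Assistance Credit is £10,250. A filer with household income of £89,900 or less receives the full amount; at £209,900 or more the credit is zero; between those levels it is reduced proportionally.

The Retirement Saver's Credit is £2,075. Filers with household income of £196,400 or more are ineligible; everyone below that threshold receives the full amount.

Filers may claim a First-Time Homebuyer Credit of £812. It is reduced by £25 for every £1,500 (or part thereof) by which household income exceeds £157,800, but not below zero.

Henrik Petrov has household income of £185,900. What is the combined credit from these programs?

Heating Assistance Credit: £185,900 is £96,000 into a £120,000 phase-out range, leaving 24,000/120,000 of the credit: £10,250 × 24,000/120,000 = £2,050.
Retirement Saver's Credit: £185,900 is below the £196,400 cutoff, so the full £2,075 applies.
First-Time Homebuyer Credit: income exceeds £157,800 by £28,100, which is 19 full-or-partial £1,500 increments; reduction = 19 × £25 = £475, leaving £337.
Total: £2,050 + £2,075 + £337 = £4,462.

£4,462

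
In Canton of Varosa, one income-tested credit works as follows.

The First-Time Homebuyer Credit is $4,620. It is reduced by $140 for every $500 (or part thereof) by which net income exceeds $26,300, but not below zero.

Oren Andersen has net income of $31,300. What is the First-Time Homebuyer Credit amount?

$3,220

First-Time Homebuyer Credit: income exceeds $26,300 by $5,000, which is 10 full-or-partial $500 increments; reduction = 10 × $140 = $1,400, leaving $3,220.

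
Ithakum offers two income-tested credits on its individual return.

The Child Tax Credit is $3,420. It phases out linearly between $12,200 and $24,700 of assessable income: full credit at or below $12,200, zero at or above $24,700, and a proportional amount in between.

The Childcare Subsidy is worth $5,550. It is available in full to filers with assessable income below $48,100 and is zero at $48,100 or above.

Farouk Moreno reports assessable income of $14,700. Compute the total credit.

Child Tax Credit: $14,700 is $2,500 into a $12,500 phase-out range, leaving 10,000/12,500 of the credit: $3,420 × 10,000/12,500 = $2,736.
Childcare Subsidy: $14,700 is below the $48,100 cutoff, so the full $5,550 applies.
Total: $2,736 + $5,550 = $8,286.

$8,286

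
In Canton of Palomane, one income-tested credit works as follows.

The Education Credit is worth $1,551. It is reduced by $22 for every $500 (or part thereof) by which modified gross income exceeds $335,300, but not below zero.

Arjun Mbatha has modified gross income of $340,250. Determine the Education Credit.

$1,331

Education Credit: income exceeds $335,300 by $4,950, which is 10 full-or-partial $500 increments; reduction = 10 × $22 = $220, leaving $1,331.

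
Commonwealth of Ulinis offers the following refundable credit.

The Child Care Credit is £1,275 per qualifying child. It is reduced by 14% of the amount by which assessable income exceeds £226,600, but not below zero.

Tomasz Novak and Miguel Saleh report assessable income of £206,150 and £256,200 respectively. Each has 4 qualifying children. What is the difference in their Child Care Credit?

£4,144

Tomasz (£206,150): Child Care Credit: base = 4 × £1,275 = £5,100. £206,150 is at or below the £226,600 threshold, so the full £5,100 applies.
Miguel (£256,200): Child Care Credit: base = 4 × £1,275 = £5,100. 14% of the £29,600 excess over £226,600 is £4,144; credit = £5,100 − £4,144 = £956.
Difference: |£5,100 − £956| = £4,144.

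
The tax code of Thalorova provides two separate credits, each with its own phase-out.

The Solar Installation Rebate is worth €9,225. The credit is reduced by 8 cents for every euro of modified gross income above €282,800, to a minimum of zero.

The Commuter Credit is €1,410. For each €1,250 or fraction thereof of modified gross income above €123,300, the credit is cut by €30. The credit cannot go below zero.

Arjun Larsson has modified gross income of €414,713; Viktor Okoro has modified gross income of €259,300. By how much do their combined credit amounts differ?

€9,225

Arjun (€414,713): Solar Installation Rebate: 8% of the €131,913 excess over €282,800 is €10,553.04 ≥ base, so the credit is €0. Commuter Credit: income exceeds €123,300 by €291,413 → 234 increments × €30 = €7,020 ≥ base, so the credit is €0. total €0 + €0 = €0
Viktor (€259,300): Solar Installation Rebate: €259,300 is at or below the €282,800 threshold, so the full €9,225 applies. Commuter Credit: income exceeds €123,300 by €136,000 → 109 increments × €30 = €3,270 ≥ base, so the credit is €0. total €9,225 + €0 = €9,225
Difference: |€0 − €9,225| = €9,225.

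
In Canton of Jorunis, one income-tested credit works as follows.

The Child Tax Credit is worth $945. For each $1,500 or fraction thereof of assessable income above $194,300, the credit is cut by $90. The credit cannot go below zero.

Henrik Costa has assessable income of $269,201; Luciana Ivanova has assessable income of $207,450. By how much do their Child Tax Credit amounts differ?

Henrik ($269,201): Child Tax Credit: income exceeds $194,300 by $74,901 → 50 increments × $90 = $4,500 ≥ base, so the credit is $0.
Luciana ($207,450): Child Tax Credit: income exceeds $194,300 by $13,150, which is 9 full-or-partial $1,500 increments; reduction = 9 × $90 = $810, leaving $135.
Difference: |$0 − $135| = $135.

$135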